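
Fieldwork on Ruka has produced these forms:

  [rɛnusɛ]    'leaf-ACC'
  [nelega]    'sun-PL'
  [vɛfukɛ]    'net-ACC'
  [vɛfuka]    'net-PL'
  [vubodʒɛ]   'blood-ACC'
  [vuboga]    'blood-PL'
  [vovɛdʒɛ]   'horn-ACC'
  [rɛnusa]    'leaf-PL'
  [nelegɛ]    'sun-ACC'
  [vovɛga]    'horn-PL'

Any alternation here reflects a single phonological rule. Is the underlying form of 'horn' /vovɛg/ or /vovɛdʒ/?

/vovɛdʒ/

'horn' shows [g] ~ [dʒ] at the end of the stem ([vovɛga] vs [vovɛdʒɛ]).
But 'sun' keeps [g] in both environments ([nelega], [nelegɛ]), so there is no rule changing /g/ to [dʒ] before the ACC suffix.
The alternation reflects depalatalization: palato-alveolar /dʒ/ becomes [g] when no front vowel follows. /dʒ/ is underlying.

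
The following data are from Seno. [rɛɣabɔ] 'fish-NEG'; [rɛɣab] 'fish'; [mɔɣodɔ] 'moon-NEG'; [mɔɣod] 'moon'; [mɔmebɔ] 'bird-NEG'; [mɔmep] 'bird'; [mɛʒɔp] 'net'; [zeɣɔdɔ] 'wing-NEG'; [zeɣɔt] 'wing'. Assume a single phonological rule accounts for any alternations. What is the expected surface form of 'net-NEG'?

The stem for 'bird' ends in [b] in [mɔmebɔ] but [p] in [mɔmep].
If /b/ were underlying and a rule turned it into [p] in isolation, 'fish' would also alternate; but it has [b] in both [rɛɣabɔ] and [rɛɣab].
The alternation reflects intervocalic voicing: voiceless stops become voiced between vowels. /p/ is underlying.
From [mɛʒɔp] the stem 'net' is /mɛʒɔp/; between vowels this yields [mɛʒɔbɔ].

[mɛʒɔbɔ]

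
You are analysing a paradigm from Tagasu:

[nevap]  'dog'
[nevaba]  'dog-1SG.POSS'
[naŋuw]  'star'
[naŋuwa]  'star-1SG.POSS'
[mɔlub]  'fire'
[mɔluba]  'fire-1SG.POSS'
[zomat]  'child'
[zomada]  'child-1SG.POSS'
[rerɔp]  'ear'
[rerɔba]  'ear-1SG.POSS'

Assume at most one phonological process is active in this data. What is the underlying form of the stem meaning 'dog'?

/nevap/

In [nevap] and [nevaba] the final segment of 'dog' alternates: [p] ~ [b].
The stem 'fire' ([mɔlub], [mɔluba]) shows [b] unchanged in both environments, so [b] cannot be basic with [p] derived in isolation.
The underlying segment must be /p/; voiceless stops become voiced between vowels, yielding [b] there.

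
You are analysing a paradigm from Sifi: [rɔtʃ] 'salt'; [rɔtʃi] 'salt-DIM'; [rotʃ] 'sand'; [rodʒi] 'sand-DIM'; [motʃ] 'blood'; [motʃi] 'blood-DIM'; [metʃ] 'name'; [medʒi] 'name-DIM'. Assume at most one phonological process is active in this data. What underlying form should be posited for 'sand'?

/rodʒ/

'sand' shows [tʃ] ~ [dʒ] at the end of the stem ([rotʃ] vs [rodʒi]).
But 'salt' keeps [tʃ] in both environments ([rɔtʃ], [rɔtʃi]), so there is no rule changing /tʃ/ to [dʒ] before the DIM suffix.
Therefore /dʒ/ is basic and [tʃ] is derived by word-final obstruent devoicing (voiced obstruents become voiceless word-finally).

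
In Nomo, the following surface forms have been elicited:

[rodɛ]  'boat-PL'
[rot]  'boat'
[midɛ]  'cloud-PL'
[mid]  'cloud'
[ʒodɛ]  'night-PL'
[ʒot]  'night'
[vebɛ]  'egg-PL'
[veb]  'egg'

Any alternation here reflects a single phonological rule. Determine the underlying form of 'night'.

/ʒot/

The root 'night' surfaces as [ʒodɛ] and [ʒot], with a stem-final [d] ~ [t] alternation.
But 'cloud' keeps [d] in both environments ([midɛ], [mid]), so there is no rule changing /d/ to [t] in isolation.
The underlying segment must be /t/; voiceless stops become voiced between vowels, yielding [d] there.
The underlying form of 'night' is therefore /ʒot/.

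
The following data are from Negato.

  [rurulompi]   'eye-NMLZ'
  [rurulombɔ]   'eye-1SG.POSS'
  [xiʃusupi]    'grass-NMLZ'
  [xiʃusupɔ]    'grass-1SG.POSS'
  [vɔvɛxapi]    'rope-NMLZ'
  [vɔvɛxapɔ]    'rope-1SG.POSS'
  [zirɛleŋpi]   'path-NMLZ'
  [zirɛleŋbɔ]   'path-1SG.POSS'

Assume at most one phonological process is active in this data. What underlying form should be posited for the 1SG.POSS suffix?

/-bɔ/

The 1SG.POSS suffix surfaces as [-bɔ] and [-pɔ], depending on the final segment of the stem.
The NMLZ suffix, which begins with [p], is invariant after every stem; so [p] is not altered by any rule here.
So the underlying form is /-bɔ/, and voiced stops become voiceless after a vowel.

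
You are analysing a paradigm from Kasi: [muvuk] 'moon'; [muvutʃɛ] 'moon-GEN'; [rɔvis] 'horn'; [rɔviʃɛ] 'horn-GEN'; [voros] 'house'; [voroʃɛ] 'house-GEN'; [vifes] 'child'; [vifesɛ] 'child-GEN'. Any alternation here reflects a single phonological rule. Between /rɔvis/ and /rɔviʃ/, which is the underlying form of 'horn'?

/rɔviʃ/

The stem for 'horn' ends in [s] in [rɔvis] but [ʃ] in [rɔviʃɛ].
If /s/ were underlying and a rule turned it into [ʃ] before the GEN suffix, 'child' would also alternate; but it has [s] in both [vifes] and [vifesɛ].
So /ʃ/ is underlying, and a rule of depalatalization — palato-alveolar /tʃ/ and /ʃ/ become [k] and [s] when no front vowel follows — gives [s].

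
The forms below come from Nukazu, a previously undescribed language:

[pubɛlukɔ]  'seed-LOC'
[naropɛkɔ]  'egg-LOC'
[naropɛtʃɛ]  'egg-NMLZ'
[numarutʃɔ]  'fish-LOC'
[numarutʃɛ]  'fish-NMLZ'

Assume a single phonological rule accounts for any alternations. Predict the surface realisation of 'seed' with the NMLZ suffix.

[pubɛlutʃɛ]

The root 'egg' surfaces as [naropɛkɔ] and [naropɛtʃɛ], with a stem-final [k] ~ [tʃ] alternation.
But 'fish' keeps [tʃ] in both environments ([numarutʃɔ], [numarutʃɛ]), so there is no rule changing /tʃ/ to [k] before the LOC suffix.
Therefore /k/ is basic and [tʃ] is derived by palatalization before a front vowel (/k/ becomes palato-alveolar [tʃ] before a front vowel).
From [pubɛlukɔ] the stem 'seed' is /pubɛluk/; before a front vowel this yields [pubɛlutʃɛ].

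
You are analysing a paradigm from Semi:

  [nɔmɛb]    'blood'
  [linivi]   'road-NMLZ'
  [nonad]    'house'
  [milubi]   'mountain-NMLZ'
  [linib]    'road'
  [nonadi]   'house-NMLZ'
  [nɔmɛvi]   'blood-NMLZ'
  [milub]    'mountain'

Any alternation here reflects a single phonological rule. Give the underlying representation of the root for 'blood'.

The root 'blood' surfaces as [nɔmɛb] and [nɔmɛvi], with a stem-final [b] ~ [v] alternation.
But 'mountain' keeps [b] in both environments ([milub], [milubi]), so there is no rule changing /b/ to [v] before the NMLZ suffix.
The underlying segment must be /v/; voiced fricatives become stops word-finally, yielding [b] there.

/nɔmɛv/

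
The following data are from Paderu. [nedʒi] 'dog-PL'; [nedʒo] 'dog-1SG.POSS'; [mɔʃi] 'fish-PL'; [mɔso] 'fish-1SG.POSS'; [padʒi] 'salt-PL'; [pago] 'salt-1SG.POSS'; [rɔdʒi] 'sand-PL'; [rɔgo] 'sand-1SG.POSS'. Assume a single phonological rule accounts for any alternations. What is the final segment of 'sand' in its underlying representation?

'sand' shows [dʒ] ~ [g] at the end of the stem ([rɔdʒi] vs [rɔgo]).
But 'dog' keeps [dʒ] in both environments ([nedʒi], [nedʒo]), so there is no rule changing /dʒ/ to [g] before the 1SG.POSS suffix.
Therefore /g/ is basic and [dʒ] is derived by palatalization before a front vowel (/g/ and /s/ become palato-alveolar [dʒ] and [ʃ] before a front vowel).

/g/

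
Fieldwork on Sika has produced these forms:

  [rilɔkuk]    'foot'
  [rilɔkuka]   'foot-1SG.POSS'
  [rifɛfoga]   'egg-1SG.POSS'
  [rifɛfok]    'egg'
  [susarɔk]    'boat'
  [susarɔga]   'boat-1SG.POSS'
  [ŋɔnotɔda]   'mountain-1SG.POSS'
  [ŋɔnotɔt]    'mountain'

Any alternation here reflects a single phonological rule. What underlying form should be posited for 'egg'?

/rifɛfog/

The root 'egg' surfaces as [rifɛfoga] and [rifɛfok], with a stem-final [g] ~ [k] alternation.
The stem 'foot' ([rilɔkuka], [rilɔkuk]) shows [k] unchanged in both environments, so [k] cannot be basic with [g] derived before the 1SG.POSS suffix.
Therefore /g/ is basic and [k] is derived by word-final obstruent devoicing (voiced obstruents become voiceless word-finally).
So 'egg' = /rifɛfog/.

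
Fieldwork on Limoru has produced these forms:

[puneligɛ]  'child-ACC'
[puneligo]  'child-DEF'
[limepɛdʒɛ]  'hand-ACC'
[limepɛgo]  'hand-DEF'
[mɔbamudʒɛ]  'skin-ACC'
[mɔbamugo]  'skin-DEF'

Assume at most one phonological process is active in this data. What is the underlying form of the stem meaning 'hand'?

The stem for 'hand' ends in [dʒ] in [limepɛdʒɛ] but [g] in [limepɛgo].
Compare 'child', with invariant [g] in [puneligɛ] and [puneligo]: an analysis with underlying /g/ and a rule producing [dʒ] before the ACC suffix would wrongly predict alternation here too.
The alternation reflects depalatalization: palato-alveolar /dʒ/ becomes [g] when no front vowel follows. /dʒ/ is underlying.
So 'hand' = /limepɛdʒ/.

/limepɛdʒ/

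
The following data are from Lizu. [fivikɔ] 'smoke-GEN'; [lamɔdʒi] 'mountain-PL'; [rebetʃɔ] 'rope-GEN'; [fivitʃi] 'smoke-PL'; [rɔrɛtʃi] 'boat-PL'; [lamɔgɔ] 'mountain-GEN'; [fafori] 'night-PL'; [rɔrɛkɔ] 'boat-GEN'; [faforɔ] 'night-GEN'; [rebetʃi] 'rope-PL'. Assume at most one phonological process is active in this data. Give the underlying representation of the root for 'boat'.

The root 'boat' surfaces as [rɔrɛkɔ] and [rɔrɛtʃi], with a stem-final [k] ~ [tʃ] alternation.
Compare 'rope', with invariant [tʃ] in [rebetʃɔ] and [rebetʃi]: an analysis with underlying /tʃ/ and a rule producing [k] before the GEN suffix would wrongly predict alternation here too.
So /k/ is underlying, and a rule of palatalization before a front vowel — /k/ and /g/ become palato-alveolar [tʃ] and [dʒ] before a front vowel — gives [tʃ].
So 'boat' = /rɔrɛk/.

/rɔrɛk/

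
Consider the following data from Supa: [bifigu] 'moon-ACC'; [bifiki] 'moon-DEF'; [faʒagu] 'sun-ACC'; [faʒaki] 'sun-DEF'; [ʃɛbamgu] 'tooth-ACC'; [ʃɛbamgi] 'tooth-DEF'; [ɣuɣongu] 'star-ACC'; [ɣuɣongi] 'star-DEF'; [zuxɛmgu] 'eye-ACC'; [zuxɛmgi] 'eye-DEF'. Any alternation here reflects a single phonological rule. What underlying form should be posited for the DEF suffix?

The DEF suffix surfaces as [-gi] and [-ki], depending on the final segment of the stem.
The ACC suffix, which begins with [g], is invariant after every stem; so [g] is not altered by any rule here.
The DEF suffix is therefore /-ki/ underlyingly, with post-nasal voicing: voiceless stops become voiced after a nasal.

/-ki/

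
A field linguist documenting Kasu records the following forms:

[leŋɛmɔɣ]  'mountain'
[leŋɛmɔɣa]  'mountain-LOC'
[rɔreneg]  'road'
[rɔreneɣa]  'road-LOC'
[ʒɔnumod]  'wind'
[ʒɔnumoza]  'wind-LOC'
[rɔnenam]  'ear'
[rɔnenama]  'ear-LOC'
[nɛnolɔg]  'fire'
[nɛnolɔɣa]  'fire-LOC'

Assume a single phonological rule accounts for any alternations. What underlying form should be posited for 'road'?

/rɔreneg/

The stem for 'road' ends in [g] in [rɔreneg] but [ɣ] in [rɔreneɣa].
The stem 'mountain' ([leŋɛmɔɣ], [leŋɛmɔɣa]) shows [ɣ] unchanged in both environments, so [ɣ] cannot be basic with [g] derived in isolation.
So /g/ is underlying, and a rule of intervocalic spirantization — voiced stops become fricatives between vowels — gives [ɣ].
The underlying form of 'road' is therefore /rɔreneg/.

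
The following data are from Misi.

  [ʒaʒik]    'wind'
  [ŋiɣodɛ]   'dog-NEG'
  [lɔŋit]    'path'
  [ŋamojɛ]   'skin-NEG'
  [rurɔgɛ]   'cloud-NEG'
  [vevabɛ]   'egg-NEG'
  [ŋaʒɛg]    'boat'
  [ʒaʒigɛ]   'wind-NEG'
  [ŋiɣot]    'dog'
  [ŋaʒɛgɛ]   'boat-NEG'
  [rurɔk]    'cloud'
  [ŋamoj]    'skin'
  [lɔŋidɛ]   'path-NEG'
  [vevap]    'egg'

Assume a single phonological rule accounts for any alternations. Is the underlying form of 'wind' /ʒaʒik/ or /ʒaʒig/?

/ʒaʒik/

The stem for 'wind' ends in [g] in [ʒaʒigɛ] but [k] in [ʒaʒik].
But 'boat' keeps [g] in both environments ([ŋaʒɛgɛ], [ŋaʒɛg]), so there is no rule changing /g/ to [k] in isolation.
So /k/ is underlying, and a rule of intervocalic voicing — voiceless stops become voiced between vowels — gives [g].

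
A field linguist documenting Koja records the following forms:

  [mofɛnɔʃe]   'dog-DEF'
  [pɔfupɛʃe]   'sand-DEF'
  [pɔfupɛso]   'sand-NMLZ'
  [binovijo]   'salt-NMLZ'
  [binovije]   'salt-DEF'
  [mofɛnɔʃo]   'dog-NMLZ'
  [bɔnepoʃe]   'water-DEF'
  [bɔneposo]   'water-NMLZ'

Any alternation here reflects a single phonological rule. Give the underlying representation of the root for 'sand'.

The root 'sand' surfaces as [pɔfupɛʃe] and [pɔfupɛso], with a stem-final [ʃ] ~ [s] alternation.
Compare 'dog', with invariant [ʃ] in [mofɛnɔʃe] and [mofɛnɔʃo]: an analysis with underlying /ʃ/ and a rule producing [s] before the NMLZ suffix would wrongly predict alternation here too.
The underlying segment must be /s/; /s/ becomes palato-alveolar [ʃ] before a front vowel, yielding [ʃ] there.
The underlying form of 'sand' is therefore /pɔfupɛs/.

/pɔfupɛs/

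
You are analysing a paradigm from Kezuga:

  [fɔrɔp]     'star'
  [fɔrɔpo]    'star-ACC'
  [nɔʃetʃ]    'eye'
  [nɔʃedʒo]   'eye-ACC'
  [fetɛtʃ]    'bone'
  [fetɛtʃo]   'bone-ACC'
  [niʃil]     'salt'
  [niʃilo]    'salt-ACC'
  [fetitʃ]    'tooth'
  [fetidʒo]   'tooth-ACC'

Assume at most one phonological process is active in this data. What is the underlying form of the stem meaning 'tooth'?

The root 'tooth' surfaces as [fetitʃ] and [fetidʒo], with a stem-final [tʃ] ~ [dʒ] alternation.
But 'bone' keeps [tʃ] in both environments ([fetɛtʃ], [fetɛtʃo]), so there is no rule changing /tʃ/ to [dʒ] before the ACC suffix.
The alternation reflects word-final obstruent devoicing: voiced obstruents become voiceless word-finally. /dʒ/ is underlying.
The underlying form of 'tooth' is therefore /fetidʒ/.

/fetidʒ/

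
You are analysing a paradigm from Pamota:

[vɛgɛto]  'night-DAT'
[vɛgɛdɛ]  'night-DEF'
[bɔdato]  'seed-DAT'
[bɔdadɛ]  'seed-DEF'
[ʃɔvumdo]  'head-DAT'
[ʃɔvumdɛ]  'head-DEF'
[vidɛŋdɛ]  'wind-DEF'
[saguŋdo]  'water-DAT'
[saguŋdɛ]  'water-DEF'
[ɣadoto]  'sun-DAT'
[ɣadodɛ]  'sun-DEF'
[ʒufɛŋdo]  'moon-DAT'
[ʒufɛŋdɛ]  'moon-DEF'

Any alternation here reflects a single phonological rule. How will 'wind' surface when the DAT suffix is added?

The DAT morpheme has two allomorphs, [-do] and [-to].
By contrast the DEF suffix keeps its initial [d] throughout — that segment must be underlying.
So the underlying form is /-to/, and voiceless stops become voiced after a nasal.
After 'wind', which ends in a nasal, the suffix surfaces as [-do], giving [vidɛŋdo].

[vidɛŋdo]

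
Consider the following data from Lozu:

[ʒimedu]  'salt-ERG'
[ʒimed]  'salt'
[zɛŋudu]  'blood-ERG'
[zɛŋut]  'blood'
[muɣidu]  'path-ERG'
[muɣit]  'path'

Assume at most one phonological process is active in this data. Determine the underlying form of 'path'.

/muɣit/

In [muɣit] and [muɣidu] the final segment of 'path' alternates: [t] ~ [d].
Compare 'salt', with invariant [d] in [ʒimed] and [ʒimedu]: an analysis with underlying /d/ and a rule producing [t] in isolation would wrongly predict alternation here too.
Therefore /t/ is basic and [d] is derived by intervocalic voicing (voiceless stops become voiced between vowels).
So 'path' = /muɣit/.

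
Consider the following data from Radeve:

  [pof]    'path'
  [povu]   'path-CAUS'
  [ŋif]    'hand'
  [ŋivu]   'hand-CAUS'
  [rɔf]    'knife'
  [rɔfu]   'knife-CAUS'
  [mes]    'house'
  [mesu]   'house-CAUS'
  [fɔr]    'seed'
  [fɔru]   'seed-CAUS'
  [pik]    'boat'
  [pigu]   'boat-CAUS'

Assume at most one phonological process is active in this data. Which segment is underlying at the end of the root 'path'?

In [pof] and [povu] the final segment of 'path' alternates: [f] ~ [v].
Compare 'knife', with invariant [f] in [rɔf] and [rɔfu]: an analysis with underlying /f/ and a rule producing [v] before the CAUS suffix would wrongly predict alternation here too.
So /v/ is underlying, and a rule of word-final obstruent devoicing — voiced obstruents become voiceless word-finally — gives [f].

/v/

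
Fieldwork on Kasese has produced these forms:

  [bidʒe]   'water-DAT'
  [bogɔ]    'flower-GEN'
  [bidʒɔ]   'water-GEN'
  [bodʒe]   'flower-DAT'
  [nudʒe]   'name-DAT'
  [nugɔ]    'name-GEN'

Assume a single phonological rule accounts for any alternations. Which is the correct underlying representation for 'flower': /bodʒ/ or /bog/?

In [bogɔ] and [bodʒe] the final segment of 'flower' alternates: [g] ~ [dʒ].
The stem 'water' ([bidʒɔ], [bidʒe]) shows [dʒ] unchanged in both environments, so [dʒ] cannot be basic with [g] derived before the GEN suffix.
So /g/ is underlying, and a rule of palatalization before a front vowel — /g/ becomes palato-alveolar [dʒ] before a front vowel — gives [dʒ].

/bog/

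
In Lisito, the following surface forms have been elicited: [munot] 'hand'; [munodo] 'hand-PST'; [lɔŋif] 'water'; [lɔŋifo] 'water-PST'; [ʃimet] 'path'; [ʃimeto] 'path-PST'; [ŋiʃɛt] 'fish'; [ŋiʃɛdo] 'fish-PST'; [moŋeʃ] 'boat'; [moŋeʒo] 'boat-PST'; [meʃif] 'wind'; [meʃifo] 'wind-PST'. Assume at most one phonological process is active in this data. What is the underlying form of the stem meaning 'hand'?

The root 'hand' surfaces as [munot] and [munodo], with a stem-final [t] ~ [d] alternation.
If /t/ were underlying and a rule turned it into [d] before the PST suffix, 'path' would also alternate; but it has [t] in both [ʃimet] and [ʃimeto].
The alternation reflects word-final obstruent devoicing: voiced obstruents become voiceless word-finally. /d/ is underlying.
The underlying form of 'hand' is therefore /munod/.

/munod/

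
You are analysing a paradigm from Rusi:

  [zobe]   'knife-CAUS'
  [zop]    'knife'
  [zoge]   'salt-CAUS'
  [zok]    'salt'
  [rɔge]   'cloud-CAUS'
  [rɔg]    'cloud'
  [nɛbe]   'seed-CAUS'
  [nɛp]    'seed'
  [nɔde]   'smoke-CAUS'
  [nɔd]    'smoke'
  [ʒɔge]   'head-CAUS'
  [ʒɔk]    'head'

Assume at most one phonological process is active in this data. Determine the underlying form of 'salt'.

In [zoge] and [zok] the final segment of 'salt' alternates: [g] ~ [k].
If /g/ were underlying and a rule turned it into [k] in isolation, 'cloud' would also alternate; but it has [g] in both [rɔge] and [rɔg].
The alternation reflects intervocalic voicing: voiceless stops become voiced between vowels. /k/ is underlying.
The underlying form of 'salt' is therefore /zok/.

/zok/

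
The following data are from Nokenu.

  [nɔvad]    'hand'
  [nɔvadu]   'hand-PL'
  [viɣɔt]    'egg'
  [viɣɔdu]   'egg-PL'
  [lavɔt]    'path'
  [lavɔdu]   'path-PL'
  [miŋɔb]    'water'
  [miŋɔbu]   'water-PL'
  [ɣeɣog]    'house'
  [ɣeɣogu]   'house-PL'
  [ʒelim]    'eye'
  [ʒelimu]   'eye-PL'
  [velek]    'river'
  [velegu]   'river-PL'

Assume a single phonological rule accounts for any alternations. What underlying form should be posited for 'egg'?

The root 'egg' surfaces as [viɣɔt] and [viɣɔdu], with a stem-final [t] ~ [d] alternation.
If /d/ were underlying and a rule turned it into [t] in isolation, 'hand' would also alternate; but it has [d] in both [nɔvad] and [nɔvadu].
The underlying segment must be /t/; voiceless stops become voiced between vowels, yielding [d] there.

/viɣɔt/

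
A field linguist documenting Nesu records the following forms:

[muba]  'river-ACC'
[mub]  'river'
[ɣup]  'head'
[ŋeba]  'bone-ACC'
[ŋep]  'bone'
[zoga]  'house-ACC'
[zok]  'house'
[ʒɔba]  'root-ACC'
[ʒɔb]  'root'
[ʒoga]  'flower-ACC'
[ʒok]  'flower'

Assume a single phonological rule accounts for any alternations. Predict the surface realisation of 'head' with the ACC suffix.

'bone' shows [b] ~ [p] at the end of the stem ([ŋeba] vs [ŋep]).
If /b/ were underlying and a rule turned it into [p] in isolation, 'river' would also alternate; but it has [b] in both [muba] and [mub].
The underlying segment must be /p/; voiceless stops become voiced between vowels, yielding [b] there.
The one attested form of 'head', [ɣup], shows underlying /ɣup/. Applying the same rule between vowels gives [ɣuba].

[ɣuba]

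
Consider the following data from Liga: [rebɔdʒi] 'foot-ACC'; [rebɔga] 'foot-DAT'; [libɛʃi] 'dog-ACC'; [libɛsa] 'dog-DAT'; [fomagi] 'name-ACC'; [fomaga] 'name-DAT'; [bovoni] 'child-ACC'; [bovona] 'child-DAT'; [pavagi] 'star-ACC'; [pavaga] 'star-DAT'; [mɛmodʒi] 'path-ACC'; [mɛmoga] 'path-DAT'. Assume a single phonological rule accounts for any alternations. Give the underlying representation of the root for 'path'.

The stem for 'path' ends in [dʒ] in [mɛmodʒi] but [g] in [mɛmoga].
If /g/ were underlying and a rule turned it into [dʒ] before the ACC suffix, 'name' would also alternate; but it has [g] in both [fomagi] and [fomaga].
Therefore /dʒ/ is basic and [g] is derived by depalatalization (palato-alveolar /dʒ/ and /ʃ/ become [g] and [s] when no front vowel follows).
So 'path' = /mɛmodʒ/.

/mɛmodʒ/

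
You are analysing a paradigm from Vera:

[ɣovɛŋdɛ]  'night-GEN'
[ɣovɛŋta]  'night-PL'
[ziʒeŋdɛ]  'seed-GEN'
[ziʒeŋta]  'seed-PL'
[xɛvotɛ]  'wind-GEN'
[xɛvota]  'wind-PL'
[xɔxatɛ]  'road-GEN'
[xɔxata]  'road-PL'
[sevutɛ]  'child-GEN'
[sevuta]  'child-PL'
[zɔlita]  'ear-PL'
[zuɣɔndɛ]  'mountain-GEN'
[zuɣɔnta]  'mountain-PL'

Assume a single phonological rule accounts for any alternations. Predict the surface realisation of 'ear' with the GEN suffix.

The GEN suffix surfaces as [-dɛ] and [-tɛ], depending on the final segment of the stem.
By contrast the PL suffix keeps its initial [t] throughout — that segment must be underlying.
So the underlying form is /-dɛ/, and voiced stops become voiceless after a vowel.
After 'ear', which ends in a vowel, the suffix surfaces as [-tɛ], giving [zɔlitɛ].

[zɔlitɛ]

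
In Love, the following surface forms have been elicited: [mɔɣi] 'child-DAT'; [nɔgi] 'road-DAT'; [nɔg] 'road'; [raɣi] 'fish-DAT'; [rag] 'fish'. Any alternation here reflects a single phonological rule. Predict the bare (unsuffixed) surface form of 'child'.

[mɔg]

In [raɣi] and [rag] the final segment of 'fish' alternates: [ɣ] ~ [g].
If /g/ were underlying and a rule turned it into [ɣ] before the DAT suffix, 'road' would also alternate; but it has [g] in both [nɔgi] and [nɔg].
The underlying segment must be /ɣ/; voiced fricatives become stops word-finally, yielding [g] there.
The one attested form of 'child', [mɔɣi], shows underlying /mɔɣ/. Applying the same rule word-finally gives [mɔg].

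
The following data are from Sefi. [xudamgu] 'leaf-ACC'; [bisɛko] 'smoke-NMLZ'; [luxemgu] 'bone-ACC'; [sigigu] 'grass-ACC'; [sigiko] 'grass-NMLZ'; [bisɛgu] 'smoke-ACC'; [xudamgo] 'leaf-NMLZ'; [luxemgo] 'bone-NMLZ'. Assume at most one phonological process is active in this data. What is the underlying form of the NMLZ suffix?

The NMLZ morpheme has two allomorphs, [-go] and [-ko].
The ACC suffix, which begins with [g], is invariant after every stem; so [g] is not altered by any rule here.
So the underlying form is /-ko/, and voiceless stops become voiced after a nasal.

/-ko/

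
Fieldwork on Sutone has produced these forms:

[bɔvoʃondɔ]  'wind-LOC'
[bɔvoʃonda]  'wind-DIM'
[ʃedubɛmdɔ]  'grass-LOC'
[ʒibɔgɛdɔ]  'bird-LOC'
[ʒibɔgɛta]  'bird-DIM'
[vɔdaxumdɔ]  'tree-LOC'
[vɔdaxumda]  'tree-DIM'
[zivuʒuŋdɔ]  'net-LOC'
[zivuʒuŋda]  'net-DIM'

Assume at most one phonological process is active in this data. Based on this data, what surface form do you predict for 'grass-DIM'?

The DIM morpheme has two allomorphs, [-da] and [-ta].
The LOC suffix, which begins with [d], is invariant after every stem; so [d] is not altered by any rule here.
The DIM suffix is therefore /-ta/ underlyingly, with post-nasal voicing: voiceless stops become voiced after a nasal.
After 'grass', which ends in a nasal, the suffix surfaces as [-da], giving [ʃedubɛmda].

[ʃedubɛmda]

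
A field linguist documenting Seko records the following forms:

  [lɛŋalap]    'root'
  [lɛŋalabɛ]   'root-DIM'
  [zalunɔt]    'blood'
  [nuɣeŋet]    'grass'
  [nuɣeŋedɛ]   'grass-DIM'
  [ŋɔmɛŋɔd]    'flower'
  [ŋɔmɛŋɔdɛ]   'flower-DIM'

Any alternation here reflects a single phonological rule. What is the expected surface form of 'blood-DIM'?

The root 'grass' surfaces as [nuɣeŋet] and [nuɣeŋedɛ], with a stem-final [t] ~ [d] alternation.
The stem 'flower' ([ŋɔmɛŋɔd], [ŋɔmɛŋɔdɛ]) shows [d] unchanged in both environments, so [d] cannot be basic with [t] derived in isolation.
The alternation reflects intervocalic voicing: voiceless stops become voiced between vowels. /t/ is underlying.
From [zalunɔt] the stem 'blood' is /zalunɔt/; between vowels this yields [zalunɔdɛ].

[zalunɔdɛ]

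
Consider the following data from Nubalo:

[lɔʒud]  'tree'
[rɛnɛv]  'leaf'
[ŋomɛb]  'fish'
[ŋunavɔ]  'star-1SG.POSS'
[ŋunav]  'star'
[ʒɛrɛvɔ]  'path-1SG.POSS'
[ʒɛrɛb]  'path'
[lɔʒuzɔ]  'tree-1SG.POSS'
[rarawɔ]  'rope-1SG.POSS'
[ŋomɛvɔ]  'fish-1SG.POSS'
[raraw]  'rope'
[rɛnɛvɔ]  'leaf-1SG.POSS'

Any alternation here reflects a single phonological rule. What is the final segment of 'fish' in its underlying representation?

/b/

The stem for 'fish' ends in [v] in [ŋomɛvɔ] but [b] in [ŋomɛb].
But 'leaf' keeps [v] in both environments ([rɛnɛvɔ], [rɛnɛv]), so there is no rule changing /v/ to [b] in isolation.
The alternation reflects intervocalic spirantization: voiced stops become fricatives between vowels. /b/ is underlying.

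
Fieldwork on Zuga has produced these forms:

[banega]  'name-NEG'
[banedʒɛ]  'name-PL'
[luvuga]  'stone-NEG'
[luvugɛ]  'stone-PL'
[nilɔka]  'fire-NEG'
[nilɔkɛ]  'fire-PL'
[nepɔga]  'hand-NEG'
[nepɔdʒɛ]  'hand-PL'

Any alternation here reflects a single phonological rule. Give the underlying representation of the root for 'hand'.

'hand' shows [g] ~ [dʒ] at the end of the stem ([nepɔga] vs [nepɔdʒɛ]).
Compare 'stone', with invariant [g] in [luvuga] and [luvugɛ]: an analysis with underlying /g/ and a rule producing [dʒ] before the PL suffix would wrongly predict alternation here too.
The underlying segment must be /dʒ/; palato-alveolar /dʒ/ becomes [g] when no front vowel follows, yielding [g] there.

/nepɔdʒ/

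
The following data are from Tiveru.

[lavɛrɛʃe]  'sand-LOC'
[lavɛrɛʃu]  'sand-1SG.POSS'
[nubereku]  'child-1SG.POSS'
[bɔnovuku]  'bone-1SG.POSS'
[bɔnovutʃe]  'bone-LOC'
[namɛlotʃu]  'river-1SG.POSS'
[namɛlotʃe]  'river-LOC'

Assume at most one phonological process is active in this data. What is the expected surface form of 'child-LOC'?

'bone' shows [k] ~ [tʃ] at the end of the stem ([bɔnovuku] vs [bɔnovutʃe]).
The stem 'river' ([namɛlotʃu], [namɛlotʃe]) shows [tʃ] unchanged in both environments, so [tʃ] cannot be basic with [k] derived before the 1SG.POSS suffix.
So /k/ is underlying, and a rule of palatalization before a front vowel — /k/ becomes palato-alveolar [tʃ] before a front vowel — gives [tʃ].
From [nubereku] the stem 'child' is /nuberek/; before a front vowel this yields [nuberetʃe].

[nuberetʃe]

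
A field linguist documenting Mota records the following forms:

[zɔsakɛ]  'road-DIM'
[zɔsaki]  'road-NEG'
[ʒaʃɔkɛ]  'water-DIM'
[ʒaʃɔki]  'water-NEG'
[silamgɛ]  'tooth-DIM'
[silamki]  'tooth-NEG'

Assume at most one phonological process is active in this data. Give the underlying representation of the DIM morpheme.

/-gɛ/

The DIM suffix surfaces as [-gɛ] and [-kɛ], depending on the final segment of the stem.
By contrast the NEG suffix keeps its initial [k] throughout — that segment must be underlying.
The DIM suffix is therefore /-gɛ/ underlyingly, with post-vocalic devoicing: voiced stops become voiceless after a vowel.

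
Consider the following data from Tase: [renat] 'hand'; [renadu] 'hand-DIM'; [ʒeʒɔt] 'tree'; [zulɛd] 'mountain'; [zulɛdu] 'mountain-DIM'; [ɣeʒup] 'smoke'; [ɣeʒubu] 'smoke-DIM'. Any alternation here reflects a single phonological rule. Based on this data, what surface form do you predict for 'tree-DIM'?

[ʒeʒɔdu]

In [renat] and [renadu] the final segment of 'hand' alternates: [t] ~ [d].
The stem 'mountain' ([zulɛd], [zulɛdu]) shows [d] unchanged in both environments, so [d] cannot be basic with [t] derived in isolation.
So /t/ is underlying, and a rule of intervocalic voicing — voiceless stops become voiced between vowels — gives [d].
From [ʒeʒɔt] the stem 'tree' is /ʒeʒɔt/; between vowels this yields [ʒeʒɔdu].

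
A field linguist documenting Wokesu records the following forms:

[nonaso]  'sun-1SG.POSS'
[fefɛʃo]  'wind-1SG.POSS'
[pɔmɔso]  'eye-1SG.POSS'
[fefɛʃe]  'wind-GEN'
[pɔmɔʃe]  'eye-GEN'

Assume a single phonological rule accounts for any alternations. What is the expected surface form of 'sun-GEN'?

The stem for 'eye' ends in [ʃ] in [pɔmɔʃe] but [s] in [pɔmɔso].
If /ʃ/ were underlying and a rule turned it into [s] before the 1SG.POSS suffix, 'wind' would also alternate; but it has [ʃ] in both [fefɛʃe] and [fefɛʃo].
The alternation reflects palatalization before a front vowel: /s/ becomes palato-alveolar [ʃ] before a front vowel. /s/ is underlying.
The one attested form of 'sun', [nonaso], shows underlying /nonas/. Applying the same rule before a front vowel gives [nonaʃe].

[nonaʃe]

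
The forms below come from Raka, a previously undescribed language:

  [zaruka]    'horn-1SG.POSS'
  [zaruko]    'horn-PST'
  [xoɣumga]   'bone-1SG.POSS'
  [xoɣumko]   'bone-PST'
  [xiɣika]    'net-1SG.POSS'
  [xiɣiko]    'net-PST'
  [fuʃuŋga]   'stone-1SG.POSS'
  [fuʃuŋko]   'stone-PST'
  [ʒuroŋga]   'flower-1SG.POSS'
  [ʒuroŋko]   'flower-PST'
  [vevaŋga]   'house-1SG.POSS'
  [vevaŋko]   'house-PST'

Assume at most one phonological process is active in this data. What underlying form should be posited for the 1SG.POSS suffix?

The 1SG.POSS suffix surfaces as [-ga] and [-ka], depending on the final segment of the stem.
The PST suffix, which begins with [k], is invariant after every stem; so [k] is not altered by any rule here.
The 1SG.POSS suffix is therefore /-ga/ underlyingly, with post-vocalic devoicing: voiced stops become voiceless after a vowel.

/-ga/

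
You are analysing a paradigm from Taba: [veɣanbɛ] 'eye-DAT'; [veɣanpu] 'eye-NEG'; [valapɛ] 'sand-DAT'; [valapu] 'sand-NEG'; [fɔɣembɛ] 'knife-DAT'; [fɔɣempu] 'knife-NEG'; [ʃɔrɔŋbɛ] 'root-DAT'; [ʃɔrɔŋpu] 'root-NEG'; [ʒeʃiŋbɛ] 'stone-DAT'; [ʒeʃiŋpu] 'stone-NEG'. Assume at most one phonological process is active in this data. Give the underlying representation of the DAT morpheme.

/-bɛ/

The DAT morpheme has two allomorphs, [-bɛ] and [-pɛ].
The NEG suffix, which begins with [p], is invariant after every stem; so [p] is not altered by any rule here.
So the underlying form is /-bɛ/, and voiced stops become voiceless after a vowel.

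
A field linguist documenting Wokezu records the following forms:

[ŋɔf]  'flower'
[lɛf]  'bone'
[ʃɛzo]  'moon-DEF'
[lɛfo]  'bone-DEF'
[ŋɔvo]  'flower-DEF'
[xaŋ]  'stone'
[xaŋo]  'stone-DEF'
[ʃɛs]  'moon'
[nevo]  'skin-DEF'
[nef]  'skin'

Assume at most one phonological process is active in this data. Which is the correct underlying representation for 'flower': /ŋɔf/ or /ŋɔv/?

'flower' shows [f] ~ [v] at the end of the stem ([ŋɔf] vs [ŋɔvo]).
If /f/ were underlying and a rule turned it into [v] before the DEF suffix, 'bone' would also alternate; but it has [f] in both [lɛf] and [lɛfo].
Therefore /v/ is basic and [f] is derived by word-final obstruent devoicing (voiced obstruents become voiceless word-finally).

/ŋɔv/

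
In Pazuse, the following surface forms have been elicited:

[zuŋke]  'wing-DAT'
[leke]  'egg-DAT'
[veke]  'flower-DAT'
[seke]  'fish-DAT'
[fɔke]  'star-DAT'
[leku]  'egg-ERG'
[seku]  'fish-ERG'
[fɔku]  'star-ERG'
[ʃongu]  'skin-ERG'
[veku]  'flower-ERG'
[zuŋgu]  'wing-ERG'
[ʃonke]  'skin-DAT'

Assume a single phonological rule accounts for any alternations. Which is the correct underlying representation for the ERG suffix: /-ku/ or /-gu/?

/-gu/

The ERG morpheme has two allomorphs, [-gu] and [-ku].
The DAT suffix, which begins with [k], is invariant after every stem; so [k] is not altered by any rule here.
The ERG suffix is therefore /-gu/ underlyingly, with post-vocalic devoicing: voiced stops become voiceless after a vowel.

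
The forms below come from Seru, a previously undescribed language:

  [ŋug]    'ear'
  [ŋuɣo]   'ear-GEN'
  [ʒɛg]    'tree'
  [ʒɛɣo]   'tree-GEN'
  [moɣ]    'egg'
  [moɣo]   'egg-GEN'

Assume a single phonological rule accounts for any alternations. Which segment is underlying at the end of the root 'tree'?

/g/

'tree' shows [g] ~ [ɣ] at the end of the stem ([ʒɛg] vs [ʒɛɣo]).
But 'egg' keeps [ɣ] in both environments ([moɣ], [moɣo]), so there is no rule changing /ɣ/ to [g] in isolation.
So /g/ is underlying, and a rule of intervocalic spirantization — voiced stops become fricatives between vowels — gives [ɣ].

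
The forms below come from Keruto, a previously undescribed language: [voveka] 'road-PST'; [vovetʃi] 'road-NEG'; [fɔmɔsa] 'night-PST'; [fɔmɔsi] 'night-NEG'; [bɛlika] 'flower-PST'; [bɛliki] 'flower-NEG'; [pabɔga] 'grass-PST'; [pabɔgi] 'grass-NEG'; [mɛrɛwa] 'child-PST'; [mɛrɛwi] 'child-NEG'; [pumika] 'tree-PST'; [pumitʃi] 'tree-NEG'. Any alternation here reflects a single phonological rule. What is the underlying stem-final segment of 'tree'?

/tʃ/

The stem for 'tree' ends in [k] in [pumika] but [tʃ] in [pumitʃi].
If /k/ were underlying and a rule turned it into [tʃ] before the NEG suffix, 'flower' would also alternate; but it has [k] in both [bɛlika] and [bɛliki].
So /tʃ/ is underlying, and a rule of depalatalization — palato-alveolar /tʃ/ becomes [k] when no front vowel follows — gives [k].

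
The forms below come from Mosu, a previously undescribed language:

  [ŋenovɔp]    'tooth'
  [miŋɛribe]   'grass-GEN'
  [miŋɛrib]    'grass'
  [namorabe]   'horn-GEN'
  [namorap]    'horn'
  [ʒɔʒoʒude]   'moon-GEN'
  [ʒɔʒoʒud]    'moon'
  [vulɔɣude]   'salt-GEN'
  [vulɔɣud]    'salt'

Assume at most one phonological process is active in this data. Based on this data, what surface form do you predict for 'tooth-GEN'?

The stem for 'horn' ends in [b] in [namorabe] but [p] in [namorap].
But 'grass' keeps [b] in both environments ([miŋɛribe], [miŋɛrib]), so there is no rule changing /b/ to [p] in isolation.
Therefore /p/ is basic and [b] is derived by intervocalic voicing (voiceless stops become voiced between vowels).
The one attested form of 'tooth', [ŋenovɔp], shows underlying /ŋenovɔp/. Applying the same rule between vowels gives [ŋenovɔbe].

[ŋenovɔbe]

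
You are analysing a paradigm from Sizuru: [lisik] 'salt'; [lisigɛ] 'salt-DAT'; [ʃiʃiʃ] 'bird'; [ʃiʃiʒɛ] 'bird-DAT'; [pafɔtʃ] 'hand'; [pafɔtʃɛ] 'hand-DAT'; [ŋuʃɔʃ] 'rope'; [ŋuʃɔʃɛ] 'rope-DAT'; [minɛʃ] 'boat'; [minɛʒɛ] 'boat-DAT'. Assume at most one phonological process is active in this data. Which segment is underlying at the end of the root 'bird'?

'bird' shows [ʃ] ~ [ʒ] at the end of the stem ([ʃiʃiʃ] vs [ʃiʃiʒɛ]).
But 'rope' keeps [ʃ] in both environments ([ŋuʃɔʃ], [ŋuʃɔʃɛ]), so there is no rule changing /ʃ/ to [ʒ] before the DAT suffix.
The underlying segment must be /ʒ/; voiced obstruents become voiceless word-finally, yielding [ʃ] there.

/ʒ/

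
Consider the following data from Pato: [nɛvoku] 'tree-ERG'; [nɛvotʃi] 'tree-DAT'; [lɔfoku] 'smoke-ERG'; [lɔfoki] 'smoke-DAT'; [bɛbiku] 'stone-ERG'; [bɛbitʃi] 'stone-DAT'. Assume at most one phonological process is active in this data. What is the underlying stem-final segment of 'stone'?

The root 'stone' surfaces as [bɛbiku] and [bɛbitʃi], with a stem-final [k] ~ [tʃ] alternation.
Compare 'smoke', with invariant [k] in [lɔfoku] and [lɔfoki]: an analysis with underlying /k/ and a rule producing [tʃ] before the DAT suffix would wrongly predict alternation here too.
So /tʃ/ is underlying, and a rule of depalatalization — palato-alveolar /tʃ/ becomes [k] when no front vowel follows — gives [k].

/tʃ/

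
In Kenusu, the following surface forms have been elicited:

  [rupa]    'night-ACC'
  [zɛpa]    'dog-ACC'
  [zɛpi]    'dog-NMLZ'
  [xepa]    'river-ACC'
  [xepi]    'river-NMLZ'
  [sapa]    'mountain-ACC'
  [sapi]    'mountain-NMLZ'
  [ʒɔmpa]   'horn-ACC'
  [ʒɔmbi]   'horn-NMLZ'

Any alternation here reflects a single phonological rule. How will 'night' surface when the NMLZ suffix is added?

The NMLZ morpheme has two allomorphs, [-bi] and [-pi].
By contrast the ACC suffix keeps its initial [p] throughout — that segment must be underlying.
The NMLZ suffix is therefore /-bi/ underlyingly, with post-vocalic devoicing: voiced stops become voiceless after a vowel.
After 'night', which ends in a vowel, the suffix surfaces as [-pi], giving [rupi].

[rupi]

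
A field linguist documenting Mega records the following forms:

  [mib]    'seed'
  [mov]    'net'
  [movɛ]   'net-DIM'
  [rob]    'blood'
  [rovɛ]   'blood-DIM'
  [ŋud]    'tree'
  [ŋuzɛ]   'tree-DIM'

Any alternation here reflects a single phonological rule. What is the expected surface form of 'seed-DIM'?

[mivɛ]

In [rob] and [rovɛ] the final segment of 'blood' alternates: [b] ~ [v].
If /v/ were underlying and a rule turned it into [b] in isolation, 'net' would also alternate; but it has [v] in both [mov] and [movɛ].
Therefore /b/ is basic and [v] is derived by intervocalic spirantization (voiced stops become fricatives between vowels).
From [mib] the stem 'seed' is /mib/; between vowels this yields [mivɛ].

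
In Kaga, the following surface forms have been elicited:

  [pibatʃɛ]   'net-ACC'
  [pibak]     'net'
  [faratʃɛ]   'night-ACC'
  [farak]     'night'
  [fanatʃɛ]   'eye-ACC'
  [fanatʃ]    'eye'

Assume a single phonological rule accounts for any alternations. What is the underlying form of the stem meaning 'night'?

The root 'night' surfaces as [faratʃɛ] and [farak], with a stem-final [tʃ] ~ [k] alternation.
But 'eye' keeps [tʃ] in both environments ([fanatʃɛ], [fanatʃ]), so there is no rule changing /tʃ/ to [k] in isolation.
So /k/ is underlying, and a rule of palatalization before a front vowel — /k/ becomes palato-alveolar [tʃ] before a front vowel — gives [tʃ].

/farak/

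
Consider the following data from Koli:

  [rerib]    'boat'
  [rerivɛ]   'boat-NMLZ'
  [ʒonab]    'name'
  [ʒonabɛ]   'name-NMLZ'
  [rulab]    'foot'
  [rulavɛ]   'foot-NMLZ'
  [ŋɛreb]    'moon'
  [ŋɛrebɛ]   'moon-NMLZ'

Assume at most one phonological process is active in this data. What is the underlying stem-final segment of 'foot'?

/v/

The stem for 'foot' ends in [b] in [rulab] but [v] in [rulavɛ].
The stem 'moon' ([ŋɛreb], [ŋɛrebɛ]) shows [b] unchanged in both environments, so [b] cannot be basic with [v] derived before the NMLZ suffix.
So /v/ is underlying, and a rule of word-final hardening — voiced fricatives become stops word-finally — gives [b].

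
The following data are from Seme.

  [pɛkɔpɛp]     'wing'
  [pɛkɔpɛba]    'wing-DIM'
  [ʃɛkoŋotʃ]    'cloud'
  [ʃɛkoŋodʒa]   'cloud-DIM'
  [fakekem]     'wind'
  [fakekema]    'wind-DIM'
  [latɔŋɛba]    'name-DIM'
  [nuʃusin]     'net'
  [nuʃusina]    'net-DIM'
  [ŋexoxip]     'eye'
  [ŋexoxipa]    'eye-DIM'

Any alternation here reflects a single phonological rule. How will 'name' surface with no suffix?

In [pɛkɔpɛp] and [pɛkɔpɛba] the final segment of 'wing' alternates: [p] ~ [b].
Compare 'eye', with invariant [p] in [ŋexoxip] and [ŋexoxipa]: an analysis with underlying /p/ and a rule producing [b] before the DIM suffix would wrongly predict alternation here too.
The alternation reflects word-final obstruent devoicing: voiced obstruents become voiceless word-finally. /b/ is underlying.
The one attested form of 'name', [latɔŋɛba], shows underlying /latɔŋɛb/. Applying the same rule word-finally gives [latɔŋɛp].

[latɔŋɛp]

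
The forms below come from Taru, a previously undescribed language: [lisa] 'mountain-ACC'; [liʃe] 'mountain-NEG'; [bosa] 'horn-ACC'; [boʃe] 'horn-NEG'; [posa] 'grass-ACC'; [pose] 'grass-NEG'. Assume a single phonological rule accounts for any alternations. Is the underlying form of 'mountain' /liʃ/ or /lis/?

/liʃ/

The stem for 'mountain' ends in [s] in [lisa] but [ʃ] in [liʃe].
The stem 'grass' ([posa], [pose]) shows [s] unchanged in both environments, so [s] cannot be basic with [ʃ] derived before the NEG suffix.
The alternation reflects depalatalization: palato-alveolar /ʃ/ becomes [s] when no front vowel follows. /ʃ/ is underlying.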